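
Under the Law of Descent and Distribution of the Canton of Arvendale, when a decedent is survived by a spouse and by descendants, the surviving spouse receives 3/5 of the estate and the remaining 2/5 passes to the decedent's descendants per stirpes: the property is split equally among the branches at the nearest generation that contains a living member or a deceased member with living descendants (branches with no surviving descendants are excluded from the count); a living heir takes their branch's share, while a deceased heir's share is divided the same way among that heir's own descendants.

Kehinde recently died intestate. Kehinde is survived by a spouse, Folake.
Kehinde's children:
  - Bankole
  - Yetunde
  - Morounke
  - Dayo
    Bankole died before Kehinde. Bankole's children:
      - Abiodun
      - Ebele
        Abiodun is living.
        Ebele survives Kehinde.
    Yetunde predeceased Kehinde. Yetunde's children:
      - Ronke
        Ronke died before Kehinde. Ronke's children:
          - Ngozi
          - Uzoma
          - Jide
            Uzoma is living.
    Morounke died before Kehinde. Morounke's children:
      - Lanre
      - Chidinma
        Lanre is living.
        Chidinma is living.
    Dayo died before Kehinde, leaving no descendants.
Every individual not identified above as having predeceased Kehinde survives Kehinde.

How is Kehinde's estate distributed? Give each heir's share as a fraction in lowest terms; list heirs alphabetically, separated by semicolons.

Folake, as surviving spouse, takes 3/5.
The remaining 2/5 passes to Kehinde's descendants per stirpes.
Dayo left no surviving issue, so that branch lapses and is disregarded.
The 2/5 is divided into 3 equal shares of 2/15 among Bankole, Yetunde, Morounke.
Bankole predeceased; the 2/15 allotted to Bankole's branch passes to Bankole's issue by representation.
The 2/15 is divided into 2 equal shares of 1/15 among Abiodun, Ebele.
Abiodun is living and takes 1/15.
Ebele is living and takes 1/15.
Yetunde predeceased; the 2/15 allotted to Yetunde's branch passes to Yetunde's issue by representation.
Ronke's line is the sole branch at this level, so the full 2/15 passes to Ronke's issue by representation.
The 2/15 is divided into 3 equal shares of 2/45 among Ngozi, Uzoma, Jide.
Ngozi is living and takes 2/45.
Uzoma is living and takes 2/45.
Jide is living and takes 2/45.
Morounke predeceased; the 2/15 allotted to Morounke's branch passes to Morounke's issue by representation.
The 2/15 is divided into 2 equal shares of 1/15 among Lanre, Chidinma.
Lanre is living and takes 1/15.
Chidinma is living and takes 1/15.

Abiodun 1/15; Chidinma 1/15; Ebele 1/15; Folake 3/5; Jide 2/45; Lanre 1/15; Ngozi 2/45; Uzoma 2/45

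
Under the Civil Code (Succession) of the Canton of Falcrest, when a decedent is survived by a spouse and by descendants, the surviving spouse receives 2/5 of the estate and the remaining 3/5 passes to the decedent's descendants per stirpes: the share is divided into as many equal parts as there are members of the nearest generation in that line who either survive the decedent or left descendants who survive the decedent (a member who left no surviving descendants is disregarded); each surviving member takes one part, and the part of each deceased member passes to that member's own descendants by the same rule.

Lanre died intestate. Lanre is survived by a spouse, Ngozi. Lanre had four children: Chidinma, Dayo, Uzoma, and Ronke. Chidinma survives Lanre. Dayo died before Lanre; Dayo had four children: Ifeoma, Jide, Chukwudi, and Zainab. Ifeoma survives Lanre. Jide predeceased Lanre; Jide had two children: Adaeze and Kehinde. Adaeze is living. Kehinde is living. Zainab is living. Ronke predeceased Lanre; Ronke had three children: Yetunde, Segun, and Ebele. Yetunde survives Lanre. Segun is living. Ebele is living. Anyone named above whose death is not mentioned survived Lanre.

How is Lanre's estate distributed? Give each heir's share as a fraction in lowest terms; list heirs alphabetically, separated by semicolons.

Ngozi, as surviving spouse, takes 2/5.
The remaining 3/5 passes to Lanre's descendants per stirpes.
The 3/5 is divided into 4 equal shares of 3/20 among Chidinma, Dayo, Uzoma, Ronke.
Chidinma is living and takes 3/20.
Dayo predeceased; the 3/20 allotted to Dayo's branch passes to Dayo's issue by representation.
The 3/20 is divided into 4 equal shares of 3/80 among Ifeoma, Jide, Chukwudi, Zainab.
Ifeoma is living and takes 3/80.
Jide predeceased; the 3/80 allotted to Jide's branch passes to Jide's issue by representation.
The 3/80 is divided into 2 equal shares of 3/160 among Adaeze, Kehinde.
Adaeze is living and takes 3/160.
Kehinde is living and takes 3/160.
Chukwudi is living and takes 3/80.
Zainab is living and takes 3/80.
Uzoma is living and takes 3/20.
Ronke predeceased; the 3/20 allotted to Ronke's branch passes to Ronke's issue by representation.
The 3/20 is divided into 3 equal shares of 1/20 among Yetunde, Segun, Ebele.
Yetunde is living and takes 1/20.
Segun is living and takes 1/20.
Ebele is living and takes 1/20.

Adaeze 3/160; Chidinma 3/20; Chukwudi 3/80; Ebele 1/20; Ifeoma 3/80; Kehinde 3/160; Ngozi 2/5; Segun 1/20; Uzoma 3/20; Yetunde 1/20; Zainab 3/80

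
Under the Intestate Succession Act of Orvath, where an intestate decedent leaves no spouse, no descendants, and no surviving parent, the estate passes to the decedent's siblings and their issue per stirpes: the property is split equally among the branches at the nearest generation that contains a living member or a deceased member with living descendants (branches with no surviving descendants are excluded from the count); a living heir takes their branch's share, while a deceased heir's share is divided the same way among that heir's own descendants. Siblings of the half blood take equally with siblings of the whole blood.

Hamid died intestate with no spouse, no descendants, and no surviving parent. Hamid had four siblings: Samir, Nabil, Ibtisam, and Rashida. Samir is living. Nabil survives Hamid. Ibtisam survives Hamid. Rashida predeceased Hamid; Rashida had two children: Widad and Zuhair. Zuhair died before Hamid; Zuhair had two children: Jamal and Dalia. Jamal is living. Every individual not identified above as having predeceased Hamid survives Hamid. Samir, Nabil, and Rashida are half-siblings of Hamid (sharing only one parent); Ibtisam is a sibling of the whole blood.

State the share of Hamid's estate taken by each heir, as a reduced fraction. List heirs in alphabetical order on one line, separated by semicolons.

No spouse, descendants, or parent survives, so the estate passes to Hamid's siblings per stirpes.
Half-blood and whole-blood siblings take equally under the stated rule.
The estate is divided into 4 equal shares of 1/4 among Samir, Nabil, Ibtisam, Rashida.
Samir is living and takes 1/4.
Nabil is living and takes 1/4.
Ibtisam is living and takes 1/4.
Rashida predeceased; the 1/4 allotted to Rashida's branch passes to Rashida's issue by representation.
The 1/4 is divided into 2 equal shares of 1/8 among Widad, Zuhair.
Widad is living and takes 1/8.
Zuhair predeceased; the 1/8 allotted to Zuhair's branch passes to Zuhair's issue by representation.
The 1/8 is divided into 2 equal shares of 1/16 among Jamal, Dalia.
Jamal is living and takes 1/16.
Dalia is living and takes 1/16.

Dalia 1/16; Ibtisam 1/4; Jamal 1/16; Nabil 1/4; Samir 1/4; Widad 1/8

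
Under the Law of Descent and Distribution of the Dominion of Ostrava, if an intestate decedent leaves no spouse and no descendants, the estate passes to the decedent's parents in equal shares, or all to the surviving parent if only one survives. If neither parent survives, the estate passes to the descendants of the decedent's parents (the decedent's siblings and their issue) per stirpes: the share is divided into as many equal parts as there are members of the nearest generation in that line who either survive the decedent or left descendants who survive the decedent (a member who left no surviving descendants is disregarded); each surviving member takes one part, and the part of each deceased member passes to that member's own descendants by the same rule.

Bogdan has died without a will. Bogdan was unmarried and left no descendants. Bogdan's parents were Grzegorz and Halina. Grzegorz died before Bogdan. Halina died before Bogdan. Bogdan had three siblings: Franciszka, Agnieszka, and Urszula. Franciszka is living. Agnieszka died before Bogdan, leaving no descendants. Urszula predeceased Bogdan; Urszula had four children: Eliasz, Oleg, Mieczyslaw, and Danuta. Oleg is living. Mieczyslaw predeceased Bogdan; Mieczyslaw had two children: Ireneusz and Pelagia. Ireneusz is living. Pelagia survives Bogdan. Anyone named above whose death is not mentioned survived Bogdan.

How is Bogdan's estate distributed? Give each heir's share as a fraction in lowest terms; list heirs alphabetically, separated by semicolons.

Danuta 1/8; Eliasz 1/8; Franciszka 1/2; Ireneusz 1/16; Oleg 1/8; Pelagia 1/16

Neither parent survives and there are no descendants, so the estate passes to Bogdan's siblings and their issue per stirpes.
Agnieszka left no surviving issue, so that branch lapses and is disregarded.
The estate is divided into 2 equal shares of 1/2 among Franciszka, Urszula.
Franciszka is living and takes 1/2.
Urszula predeceased; the 1/2 allotted to Urszula's branch passes to Urszula's issue by representation.
The 1/2 is divided into 4 equal shares of 1/8 among Eliasz, Oleg, Mieczyslaw, Danuta.
Eliasz is living and takes 1/8.
Oleg is living and takes 1/8.
Mieczyslaw predeceased; the 1/8 allotted to Mieczyslaw's branch passes to Mieczyslaw's issue by representation.
The 1/8 is divided into 2 equal shares of 1/16 among Ireneusz, Pelagia.
Ireneusz is living and takes 1/16.
Pelagia is living and takes 1/16.
Danuta is living and takes 1/8.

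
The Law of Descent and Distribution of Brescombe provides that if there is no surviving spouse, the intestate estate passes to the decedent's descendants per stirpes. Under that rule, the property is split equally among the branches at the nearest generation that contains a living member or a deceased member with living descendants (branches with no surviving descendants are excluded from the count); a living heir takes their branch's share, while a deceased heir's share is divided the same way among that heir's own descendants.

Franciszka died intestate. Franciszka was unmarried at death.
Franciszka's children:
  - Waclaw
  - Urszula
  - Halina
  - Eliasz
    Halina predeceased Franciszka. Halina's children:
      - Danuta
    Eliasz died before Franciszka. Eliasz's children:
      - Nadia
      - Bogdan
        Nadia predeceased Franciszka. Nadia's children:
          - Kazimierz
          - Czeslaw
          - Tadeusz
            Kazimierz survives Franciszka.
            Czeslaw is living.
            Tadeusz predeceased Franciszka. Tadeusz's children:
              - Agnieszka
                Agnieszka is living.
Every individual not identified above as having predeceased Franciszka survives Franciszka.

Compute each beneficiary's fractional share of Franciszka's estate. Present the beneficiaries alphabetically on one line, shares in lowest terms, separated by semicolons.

There is no surviving spouse, so the entire estate passes to Franciszka's descendants per stirpes.
The estate is divided into 4 equal shares of 1/4 among Waclaw, Urszula, Halina, Eliasz.
Waclaw is living and takes 1/4.
Urszula is living and takes 1/4.
Halina predeceased; the 1/4 allotted to Halina's branch passes to Halina's issue by representation.
Danuta is the sole taker at this level and receives the full 1/4.
Eliasz predeceased; the 1/4 allotted to Eliasz's branch passes to Eliasz's issue by representation.
The 1/4 is divided into 2 equal shares of 1/8 among Nadia, Bogdan.
Nadia predeceased; the 1/8 allotted to Nadia's branch passes to Nadia's issue by representation.
The 1/8 is divided into 3 equal shares of 1/24 among Kazimierz, Czeslaw, Tadeusz.
Kazimierz is living and takes 1/24.
Czeslaw is living and takes 1/24.
Tadeusz predeceased; the 1/24 allotted to Tadeusz's branch passes to Tadeusz's issue by representation.
Agnieszka is the sole taker at this level and receives the full 1/24.
Bogdan is living and takes 1/8.

Agnieszka 1/24; Bogdan 1/8; Czeslaw 1/24; Danuta 1/4; Kazimierz 1/24; Urszula 1/4; Waclaw 1/4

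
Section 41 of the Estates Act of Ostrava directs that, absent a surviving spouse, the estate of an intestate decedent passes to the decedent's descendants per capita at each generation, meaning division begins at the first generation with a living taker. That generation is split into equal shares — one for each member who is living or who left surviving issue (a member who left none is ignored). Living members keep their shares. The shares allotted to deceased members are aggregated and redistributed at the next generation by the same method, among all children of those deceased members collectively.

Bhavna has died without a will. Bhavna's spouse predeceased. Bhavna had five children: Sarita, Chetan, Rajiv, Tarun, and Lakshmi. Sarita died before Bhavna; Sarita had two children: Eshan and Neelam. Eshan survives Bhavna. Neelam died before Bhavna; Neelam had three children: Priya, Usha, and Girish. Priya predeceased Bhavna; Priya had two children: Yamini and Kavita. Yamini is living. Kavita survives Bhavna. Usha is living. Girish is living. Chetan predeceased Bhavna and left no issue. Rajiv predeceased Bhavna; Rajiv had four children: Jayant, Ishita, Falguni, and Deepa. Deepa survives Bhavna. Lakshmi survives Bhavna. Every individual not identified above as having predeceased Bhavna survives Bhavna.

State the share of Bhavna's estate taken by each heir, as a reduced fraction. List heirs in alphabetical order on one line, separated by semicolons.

There is no surviving spouse, so the entire estate passes to Bhavna's descendants per capita at each generation.
At generation 1 (Sarita, Rajiv, Tarun, Lakshmi) there are 4 shares of (1)/4 = 1/4 each.
Living: Tarun and Lakshmi — each takes 1/4.
Deceased: Sarita and Rajiv. Their combined 1/2 is pooled and carried to generation 2.
At generation 2 (Eshan, Neelam, Jayant, Ishita, Falguni, Deepa) there are 6 shares of (1/2)/6 = 1/12 each.
Living: Eshan, Jayant, Ishita, Falguni, and Deepa — each takes 1/12.
Deceased: Neelam. That 1/12 share is carried to generation 3.
At generation 3 (Priya, Usha, Girish) there are 3 shares of (1/12)/3 = 1/36 each.
Living: Usha and Girish — each takes 1/36.
Deceased: Priya. That 1/36 share is carried to generation 4.
At generation 4 (Yamini, Kavita) there are 2 shares of (1/36)/2 = 1/72 each.
Living: Yamini and Kavita — each takes 1/72.

Deepa 1/12; Eshan 1/12; Falguni 1/12; Girish 1/36; Ishita 1/12; Jayant 1/12; Kavita 1/72; Lakshmi 1/4; Tarun 1/4; Usha 1/36; Yamini 1/72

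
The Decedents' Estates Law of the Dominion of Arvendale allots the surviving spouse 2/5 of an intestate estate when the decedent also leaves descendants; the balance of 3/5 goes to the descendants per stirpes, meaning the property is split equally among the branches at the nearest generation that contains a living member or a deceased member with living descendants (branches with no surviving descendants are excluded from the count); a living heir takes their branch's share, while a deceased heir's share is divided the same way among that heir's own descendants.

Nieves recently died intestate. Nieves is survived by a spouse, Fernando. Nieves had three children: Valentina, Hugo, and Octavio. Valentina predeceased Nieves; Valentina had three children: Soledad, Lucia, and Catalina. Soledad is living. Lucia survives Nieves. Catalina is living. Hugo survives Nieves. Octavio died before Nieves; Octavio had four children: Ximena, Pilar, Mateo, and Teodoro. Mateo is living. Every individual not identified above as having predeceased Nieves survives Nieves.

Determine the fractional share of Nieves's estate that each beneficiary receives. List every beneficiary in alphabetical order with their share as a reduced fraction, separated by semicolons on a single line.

Fernando, as surviving spouse, takes 2/5.
The remaining 3/5 passes to Nieves's descendants per stirpes.
The 3/5 is divided into 3 equal shares of 1/5 among Valentina, Hugo, Octavio.
Valentina predeceased; the 1/5 allotted to Valentina's branch passes to Valentina's issue by representation.
The 1/5 is divided into 3 equal shares of 1/15 among Soledad, Lucia, Catalina.
Soledad is living and takes 1/15.
Lucia is living and takes 1/15.
Catalina is living and takes 1/15.
Hugo is living and takes 1/5.
Octavio predeceased; the 1/5 allotted to Octavio's branch passes to Octavio's issue by representation.
The 1/5 is divided into 4 equal shares of 1/20 among Ximena, Pilar, Mateo, Teodoro.
Ximena is living and takes 1/20.
Pilar is living and takes 1/20.
Mateo is living and takes 1/20.
Teodoro is living and takes 1/20.

Catalina 1/15; Fernando 2/5; Hugo 1/5; Lucia 1/15; Mateo 1/20; Pilar 1/20; Soledad 1/15; Teodoro 1/20; Ximena 1/20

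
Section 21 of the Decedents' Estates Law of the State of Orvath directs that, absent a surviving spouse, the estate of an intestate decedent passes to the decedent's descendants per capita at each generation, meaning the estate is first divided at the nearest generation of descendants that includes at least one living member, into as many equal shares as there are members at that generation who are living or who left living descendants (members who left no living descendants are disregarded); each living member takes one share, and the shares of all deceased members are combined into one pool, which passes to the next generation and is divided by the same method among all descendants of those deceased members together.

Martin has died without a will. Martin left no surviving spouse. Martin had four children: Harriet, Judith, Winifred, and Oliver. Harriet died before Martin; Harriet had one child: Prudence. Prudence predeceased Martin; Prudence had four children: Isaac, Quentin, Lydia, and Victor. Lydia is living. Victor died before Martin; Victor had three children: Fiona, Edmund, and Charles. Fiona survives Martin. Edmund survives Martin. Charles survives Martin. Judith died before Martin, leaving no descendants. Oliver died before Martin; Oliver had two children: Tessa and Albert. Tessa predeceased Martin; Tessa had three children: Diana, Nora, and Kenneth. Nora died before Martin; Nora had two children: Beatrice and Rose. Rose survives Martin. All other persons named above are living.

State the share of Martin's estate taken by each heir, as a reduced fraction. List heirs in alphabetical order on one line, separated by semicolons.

There is no surviving spouse, so the entire estate passes to Martin's descendants per capita at each generation.
At generation 1 (Harriet, Winifred, Oliver) there are 3 shares of (1)/3 = 1/3 each.
Living: Winifred — each takes 1/3.
Deceased: Harriet and Oliver. Their combined 2/3 is pooled and carried to generation 2.
At generation 2 (Prudence, Tessa, Albert) there are 3 shares of (2/3)/3 = 2/9 each.
Living: Albert — each takes 2/9.
Deceased: Prudence and Tessa. Their combined 4/9 is pooled and carried to generation 3.
At generation 3 (Isaac, Quentin, Lydia, Victor, Diana, Nora, Kenneth) there are 7 shares of (4/9)/7 = 4/63 each.
Living: Isaac, Quentin, Lydia, Diana, and Kenneth — each takes 4/63.
Deceased: Victor and Nora. Their combined 8/63 is pooled and carried to generation 4.
At generation 4 (Fiona, Edmund, Charles, Beatrice, Rose) there are 5 shares of (8/63)/5 = 8/315 each.
Living: Fiona, Edmund, Charles, Beatrice, and Rose — each takes 8/315.

Albert 2/9; Beatrice 8/315; Charles 8/315; Diana 4/63; Edmund 8/315; Fiona 8/315; Isaac 4/63; Kenneth 4/63; Lydia 4/63; Quentin 4/63; Rose 8/315; Winifred 1/3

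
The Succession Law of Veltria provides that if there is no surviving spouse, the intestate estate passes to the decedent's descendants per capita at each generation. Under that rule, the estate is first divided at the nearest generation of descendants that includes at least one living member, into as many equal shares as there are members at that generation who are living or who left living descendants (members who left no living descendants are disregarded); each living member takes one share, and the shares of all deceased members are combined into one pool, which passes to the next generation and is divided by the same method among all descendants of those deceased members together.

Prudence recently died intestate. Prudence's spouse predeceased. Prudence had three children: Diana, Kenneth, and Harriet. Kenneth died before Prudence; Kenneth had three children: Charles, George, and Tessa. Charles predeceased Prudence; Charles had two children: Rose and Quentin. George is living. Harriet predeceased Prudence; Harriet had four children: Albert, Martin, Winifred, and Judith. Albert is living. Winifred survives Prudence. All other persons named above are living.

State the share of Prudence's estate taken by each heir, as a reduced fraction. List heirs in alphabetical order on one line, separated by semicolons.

There is no surviving spouse, so the entire estate passes to Prudence's descendants per capita at each generation.
At generation 1 (Diana, Kenneth, Harriet) there are 3 shares of (1)/3 = 1/3 each.
Living: Diana — each takes 1/3.
Deceased: Kenneth and Harriet. Their combined 2/3 is pooled and carried to generation 2.
At generation 2 (Charles, George, Tessa, Albert, Martin, Winifred, Judith) there are 7 shares of (2/3)/7 = 2/21 each.
Living: George, Tessa, Albert, Martin, Winifred, and Judith — each takes 2/21.
Deceased: Charles. That 2/21 share is carried to generation 3.
At generation 3 (Rose, Quentin) there are 2 shares of (2/21)/2 = 1/21 each.
Living: Rose and Quentin — each takes 1/21.

Albert 2/21; Diana 1/3; George 2/21; Judith 2/21; Martin 2/21; Quentin 1/21; Rose 1/21; Tessa 2/21; Winifred 2/21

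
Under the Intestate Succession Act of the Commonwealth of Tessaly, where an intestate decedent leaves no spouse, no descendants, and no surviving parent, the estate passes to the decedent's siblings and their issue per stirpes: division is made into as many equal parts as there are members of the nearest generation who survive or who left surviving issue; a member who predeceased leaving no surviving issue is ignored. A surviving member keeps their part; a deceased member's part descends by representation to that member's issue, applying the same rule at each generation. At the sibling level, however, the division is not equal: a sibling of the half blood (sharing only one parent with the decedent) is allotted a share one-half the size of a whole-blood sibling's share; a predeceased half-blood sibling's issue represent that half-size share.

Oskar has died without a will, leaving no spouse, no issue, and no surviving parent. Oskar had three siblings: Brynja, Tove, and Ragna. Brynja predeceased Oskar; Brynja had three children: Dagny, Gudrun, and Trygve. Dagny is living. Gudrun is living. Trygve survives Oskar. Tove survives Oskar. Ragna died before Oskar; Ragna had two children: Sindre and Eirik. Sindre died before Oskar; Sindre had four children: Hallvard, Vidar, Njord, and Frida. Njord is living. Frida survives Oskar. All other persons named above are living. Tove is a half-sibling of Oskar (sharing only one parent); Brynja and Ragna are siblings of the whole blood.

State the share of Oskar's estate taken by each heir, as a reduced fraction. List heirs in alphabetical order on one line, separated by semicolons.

No spouse, descendants, or parent survives, so the estate passes to Oskar's siblings per stirpes.
Half-blood siblings count for one-half the weight of whole-blood siblings at the initial division.
Dividing 1 in proportion to weights (total weight 5/2): Brynja (weight 1) → 2/5; Tove (weight 1/2) → 1/5; Ragna (weight 1) → 2/5.
Brynja predeceased; the 2/5 allotted to Brynja's branch passes to Brynja's issue by representation.
The 2/5 is divided into 3 equal shares of 2/15 among Dagny, Gudrun, Trygve.
Dagny is living and takes 2/15.
Gudrun is living and takes 2/15.
Trygve is living and takes 2/15.
Tove is living and takes 1/5.
Ragna predeceased; the 2/5 allotted to Ragna's branch passes to Ragna's issue by representation.
The 2/5 is divided into 2 equal shares of 1/5 among Sindre, Eirik.
Sindre predeceased; the 1/5 allotted to Sindre's branch passes to Sindre's issue by representation.
The 1/5 is divided into 4 equal shares of 1/20 among Hallvard, Vidar, Njord, Frida.
Hallvard is living and takes 1/20.
Vidar is living and takes 1/20.
Njord is living and takes 1/20.
Frida is living and takes 1/20.
Eirik is living and takes 1/5.

Dagny 2/15; Eirik 1/5; Frida 1/20; Gudrun 2/15; Hallvard 1/20; Njord 1/20; Tove 1/5; Trygve 2/15; Vidar 1/20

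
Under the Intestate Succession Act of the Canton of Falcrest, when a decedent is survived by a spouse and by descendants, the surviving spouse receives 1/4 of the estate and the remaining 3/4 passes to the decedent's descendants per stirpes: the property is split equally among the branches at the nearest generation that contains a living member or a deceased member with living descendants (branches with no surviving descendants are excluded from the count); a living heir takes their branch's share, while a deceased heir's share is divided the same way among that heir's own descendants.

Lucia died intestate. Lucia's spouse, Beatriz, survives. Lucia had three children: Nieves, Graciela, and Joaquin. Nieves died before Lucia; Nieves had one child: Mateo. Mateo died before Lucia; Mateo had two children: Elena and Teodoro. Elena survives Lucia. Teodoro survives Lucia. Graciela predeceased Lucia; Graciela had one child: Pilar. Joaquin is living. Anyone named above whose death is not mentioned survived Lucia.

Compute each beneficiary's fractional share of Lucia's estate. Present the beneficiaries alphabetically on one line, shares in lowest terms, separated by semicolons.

Beatriz 1/4; Elena 1/8; Joaquin 1/4; Pilar 1/4; Teodoro 1/8

Beatriz, as surviving spouse, takes 1/4.
The remaining 3/4 passes to Lucia's descendants per stirpes.
The 3/4 is divided into 3 equal shares of 1/4 among Nieves, Graciela, Joaquin.
Nieves predeceased; the 1/4 allotted to Nieves's branch passes to Nieves's issue by representation.
Mateo's line is the sole branch at this level, so the full 1/4 passes to Mateo's issue by representation.
The 1/4 is divided into 2 equal shares of 1/8 among Elena, Teodoro.
Elena is living and takes 1/8.
Teodoro is living and takes 1/8.
Graciela predeceased; the 1/4 allotted to Graciela's branch passes to Graciela's issue by representation.
Pilar is the sole taker at this level and receives the full 1/4.
Joaquin is living and takes 1/4.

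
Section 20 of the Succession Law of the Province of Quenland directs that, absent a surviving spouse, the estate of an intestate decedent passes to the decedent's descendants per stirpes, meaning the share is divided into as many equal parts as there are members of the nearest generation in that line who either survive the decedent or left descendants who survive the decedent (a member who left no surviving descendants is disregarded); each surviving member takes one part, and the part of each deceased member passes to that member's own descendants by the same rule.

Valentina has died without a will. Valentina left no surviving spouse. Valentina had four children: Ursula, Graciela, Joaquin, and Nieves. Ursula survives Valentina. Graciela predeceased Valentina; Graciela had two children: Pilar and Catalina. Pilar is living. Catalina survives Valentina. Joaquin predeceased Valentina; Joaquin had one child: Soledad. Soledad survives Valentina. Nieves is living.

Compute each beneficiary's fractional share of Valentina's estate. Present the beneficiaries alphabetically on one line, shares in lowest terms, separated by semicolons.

There is no surviving spouse, so the entire estate passes to Valentina's descendants per stirpes.
The estate is divided into 4 equal shares of 1/4 among Ursula, Graciela, Joaquin, Nieves.
Ursula is living and takes 1/4.
Graciela predeceased; the 1/4 allotted to Graciela's branch passes to Graciela's issue by representation.
The 1/4 is divided into 2 equal shares of 1/8 among Pilar, Catalina.
Pilar is living and takes 1/8.
Catalina is living and takes 1/8.
Joaquin predeceased; the 1/4 allotted to Joaquin's branch passes to Joaquin's issue by representation.
Soledad is the sole taker at this level and receives the full 1/4.
Nieves is living and takes 1/4.

Catalina 1/8; Nieves 1/4; Pilar 1/8; Soledad 1/4; Ursula 1/4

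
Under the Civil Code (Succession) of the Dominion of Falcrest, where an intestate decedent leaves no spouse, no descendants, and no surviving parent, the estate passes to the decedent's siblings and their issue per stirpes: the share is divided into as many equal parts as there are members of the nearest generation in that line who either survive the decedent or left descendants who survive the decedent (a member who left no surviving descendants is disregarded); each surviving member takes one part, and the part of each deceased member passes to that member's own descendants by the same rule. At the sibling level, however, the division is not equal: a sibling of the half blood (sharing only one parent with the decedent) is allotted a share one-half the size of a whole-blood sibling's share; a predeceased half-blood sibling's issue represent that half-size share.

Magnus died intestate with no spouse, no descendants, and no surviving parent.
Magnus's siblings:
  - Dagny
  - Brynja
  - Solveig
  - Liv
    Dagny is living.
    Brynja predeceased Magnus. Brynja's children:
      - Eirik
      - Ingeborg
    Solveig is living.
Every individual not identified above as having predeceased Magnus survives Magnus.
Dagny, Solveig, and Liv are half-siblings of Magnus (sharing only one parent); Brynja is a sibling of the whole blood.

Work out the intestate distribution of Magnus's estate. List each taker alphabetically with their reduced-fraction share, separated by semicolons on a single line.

Dagny 1/5; Eirik 1/5; Ingeborg 1/5; Liv 1/5; Solveig 1/5

No spouse, descendants, or parent survives, so the estate passes to Magnus's siblings per stirpes.
Half-blood siblings count for one-half the weight of whole-blood siblings at the initial division.
Dividing 1 in proportion to weights (total weight 5/2): Dagny (weight 1/2) → 1/5; Brynja (weight 1) → 2/5; Solveig (weight 1/2) → 1/5; Liv (weight 1/2) → 1/5.
Dagny is living and takes 1/5.
Brynja predeceased; the 2/5 allotted to Brynja's branch passes to Brynja's issue by representation.
The 2/5 is divided into 2 equal shares of 1/5 among Eirik, Ingeborg.
Eirik is living and takes 1/5.
Ingeborg is living and takes 1/5.
Solveig is living and takes 1/5.
Liv is living and takes 1/5.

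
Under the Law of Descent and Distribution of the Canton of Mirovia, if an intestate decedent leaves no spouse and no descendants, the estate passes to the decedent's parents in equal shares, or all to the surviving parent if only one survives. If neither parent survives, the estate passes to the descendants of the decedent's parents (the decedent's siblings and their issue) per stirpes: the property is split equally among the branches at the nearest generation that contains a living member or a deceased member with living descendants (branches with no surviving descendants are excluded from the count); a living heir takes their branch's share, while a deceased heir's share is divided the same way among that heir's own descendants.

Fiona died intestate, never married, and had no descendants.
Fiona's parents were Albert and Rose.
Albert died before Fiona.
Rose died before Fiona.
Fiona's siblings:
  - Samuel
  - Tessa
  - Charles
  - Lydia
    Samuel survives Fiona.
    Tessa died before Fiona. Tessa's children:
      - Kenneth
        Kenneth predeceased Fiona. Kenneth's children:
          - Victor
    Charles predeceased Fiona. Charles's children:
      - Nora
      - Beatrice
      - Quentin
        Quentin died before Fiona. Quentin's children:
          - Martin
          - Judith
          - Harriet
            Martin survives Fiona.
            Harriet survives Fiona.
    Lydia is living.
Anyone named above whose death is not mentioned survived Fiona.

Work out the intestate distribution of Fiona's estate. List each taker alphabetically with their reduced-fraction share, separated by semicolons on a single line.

Beatrice 1/12; Harriet 1/36; Judith 1/36; Lydia 1/4; Martin 1/36; Nora 1/12; Samuel 1/4; Victor 1/4

Neither parent survives and there are no descendants, so the estate passes to Fiona's siblings and their issue per stirpes.
The estate is divided into 4 equal shares of 1/4 among Samuel, Tessa, Charles, Lydia.
Samuel is living and takes 1/4.
Tessa predeceased; the 1/4 allotted to Tessa's branch passes to Tessa's issue by representation.
Kenneth's line is the sole branch at this level, so the full 1/4 passes to Kenneth's issue by representation.
Victor is the sole taker at this level and receives the full 1/4.
Charles predeceased; the 1/4 allotted to Charles's branch passes to Charles's issue by representation.
The 1/4 is divided into 3 equal shares of 1/12 among Nora, Beatrice, Quentin.
Nora is living and takes 1/12.
Beatrice is living and takes 1/12.
Quentin predeceased; the 1/12 allotted to Quentin's branch passes to Quentin's issue by representation.
The 1/12 is divided into 3 equal shares of 1/36 among Martin, Judith, Harriet.
Martin is living and takes 1/36.
Judith is living and takes 1/36.
Harriet is living and takes 1/36.
Lydia is living and takes 1/4.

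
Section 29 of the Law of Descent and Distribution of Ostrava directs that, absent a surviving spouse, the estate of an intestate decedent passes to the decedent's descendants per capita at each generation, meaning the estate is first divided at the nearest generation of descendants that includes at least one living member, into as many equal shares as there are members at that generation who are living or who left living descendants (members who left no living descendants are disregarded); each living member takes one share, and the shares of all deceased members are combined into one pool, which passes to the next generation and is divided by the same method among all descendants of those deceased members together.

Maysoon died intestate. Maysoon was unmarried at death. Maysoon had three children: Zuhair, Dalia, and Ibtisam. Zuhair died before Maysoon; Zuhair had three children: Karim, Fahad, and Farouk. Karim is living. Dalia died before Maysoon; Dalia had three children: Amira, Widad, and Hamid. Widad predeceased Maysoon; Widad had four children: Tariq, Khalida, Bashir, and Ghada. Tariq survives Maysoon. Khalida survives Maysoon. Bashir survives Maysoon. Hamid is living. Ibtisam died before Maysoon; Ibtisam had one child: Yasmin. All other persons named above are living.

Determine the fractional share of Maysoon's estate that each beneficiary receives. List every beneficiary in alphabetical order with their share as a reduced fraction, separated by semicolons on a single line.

Amira 1/7; Bashir 1/28; Fahad 1/7; Farouk 1/7; Ghada 1/28; Hamid 1/7; Karim 1/7; Khalida 1/28; Tariq 1/28; Yasmin 1/7

There is no surviving spouse, so the entire estate passes to Maysoon's descendants per capita at each generation.
No one at generation 1 (Zuhair, Dalia, Ibtisam) is living; moving to the next generation.
At generation 2 (Karim, Fahad, Farouk, Amira, Widad, Hamid, Yasmin) there are 7 shares of (1)/7 = 1/7 each.
Living: Karim, Fahad, Farouk, Amira, Hamid, and Yasmin — each takes 1/7.
Deceased: Widad. That 1/7 share is carried to generation 3.
At generation 3 (Tariq, Khalida, Bashir, Ghada) there are 4 shares of (1/7)/4 = 1/28 each.
Living: Tariq, Khalida, Bashir, and Ghada — each takes 1/28.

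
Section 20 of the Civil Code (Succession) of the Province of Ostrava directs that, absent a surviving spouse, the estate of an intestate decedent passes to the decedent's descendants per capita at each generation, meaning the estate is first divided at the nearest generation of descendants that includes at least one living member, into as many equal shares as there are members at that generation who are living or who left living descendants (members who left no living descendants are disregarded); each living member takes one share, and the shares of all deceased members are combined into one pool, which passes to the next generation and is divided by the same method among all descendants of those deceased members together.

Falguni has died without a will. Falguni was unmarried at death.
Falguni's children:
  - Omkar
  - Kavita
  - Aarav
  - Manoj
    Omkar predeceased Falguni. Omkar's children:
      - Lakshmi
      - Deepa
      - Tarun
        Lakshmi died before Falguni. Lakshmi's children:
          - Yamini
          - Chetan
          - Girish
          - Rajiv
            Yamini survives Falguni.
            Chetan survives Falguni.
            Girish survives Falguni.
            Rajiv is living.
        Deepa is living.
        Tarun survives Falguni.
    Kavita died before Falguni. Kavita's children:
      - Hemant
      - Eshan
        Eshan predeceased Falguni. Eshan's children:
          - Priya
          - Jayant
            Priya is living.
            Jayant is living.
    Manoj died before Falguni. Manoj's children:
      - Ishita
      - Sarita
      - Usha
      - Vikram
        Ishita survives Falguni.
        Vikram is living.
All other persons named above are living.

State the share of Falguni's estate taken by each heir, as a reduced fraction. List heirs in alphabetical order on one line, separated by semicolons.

There is no surviving spouse, so the entire estate passes to Falguni's descendants per capita at each generation.
At generation 1 (Omkar, Kavita, Aarav, Manoj) there are 4 shares of (1)/4 = 1/4 each.
Living: Aarav — each takes 1/4.
Deceased: Omkar, Kavita, and Manoj. Their combined 3/4 is pooled and carried to generation 2.
At generation 2 (Lakshmi, Deepa, Tarun, Hemant, Eshan, Ishita, Sarita, Usha, Vikram) there are 9 shares of (3/4)/9 = 1/12 each.
Living: Deepa, Tarun, Hemant, Ishita, Sarita, Usha, and Vikram — each takes 1/12.
Deceased: Lakshmi and Eshan. Their combined 1/6 is pooled and carried to generation 3.
At generation 3 (Yamini, Chetan, Girish, Rajiv, Priya, Jayant) there are 6 shares of (1/6)/6 = 1/36 each.
Living: Yamini, Chetan, Girish, Rajiv, Priya, and Jayant — each takes 1/36.

Aarav 1/4; Chetan 1/36; Deepa 1/12; Girish 1/36; Hemant 1/12; Ishita 1/12; Jayant 1/36; Priya 1/36; Rajiv 1/36; Sarita 1/12; Tarun 1/12; Usha 1/12; Vikram 1/12; Yamini 1/36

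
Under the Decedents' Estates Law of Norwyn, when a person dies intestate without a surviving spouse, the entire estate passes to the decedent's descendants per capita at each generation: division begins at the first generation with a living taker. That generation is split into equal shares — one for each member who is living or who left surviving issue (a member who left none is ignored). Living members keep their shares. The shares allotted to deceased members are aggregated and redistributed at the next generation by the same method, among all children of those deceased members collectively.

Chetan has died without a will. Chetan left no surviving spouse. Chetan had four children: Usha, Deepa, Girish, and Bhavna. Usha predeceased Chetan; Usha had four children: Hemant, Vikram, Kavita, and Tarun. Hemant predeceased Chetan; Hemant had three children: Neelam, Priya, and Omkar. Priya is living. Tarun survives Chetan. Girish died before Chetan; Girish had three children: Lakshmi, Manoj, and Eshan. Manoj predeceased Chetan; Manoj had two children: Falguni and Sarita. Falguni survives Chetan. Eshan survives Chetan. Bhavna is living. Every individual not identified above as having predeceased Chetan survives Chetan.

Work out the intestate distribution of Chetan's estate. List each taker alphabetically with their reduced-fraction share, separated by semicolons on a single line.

Bhavna 1/4; Deepa 1/4; Eshan 1/14; Falguni 1/35; Kavita 1/14; Lakshmi 1/14; Neelam 1/35; Omkar 1/35; Priya 1/35; Sarita 1/35; Tarun 1/14; Vikram 1/14

There is no surviving spouse, so the entire estate passes to Chetan's descendants per capita at each generation.
At generation 1 (Usha, Deepa, Girish, Bhavna) there are 4 shares of (1)/4 = 1/4 each.
Living: Deepa and Bhavna — each takes 1/4.
Deceased: Usha and Girish. Their combined 1/2 is pooled and carried to generation 2.
At generation 2 (Hemant, Vikram, Kavita, Tarun, Lakshmi, Manoj, Eshan) there are 7 shares of (1/2)/7 = 1/14 each.
Living: Vikram, Kavita, Tarun, Lakshmi, and Eshan — each takes 1/14.
Deceased: Hemant and Manoj. Their combined 1/7 is pooled and carried to generation 3.
At generation 3 (Neelam, Priya, Omkar, Falguni, Sarita) there are 5 shares of (1/7)/5 = 1/35 each.
Living: Neelam, Priya, Omkar, Falguni, and Sarita — each takes 1/35.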